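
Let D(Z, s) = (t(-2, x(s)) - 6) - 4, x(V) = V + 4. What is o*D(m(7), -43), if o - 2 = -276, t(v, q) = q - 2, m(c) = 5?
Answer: 13974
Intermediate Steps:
x(V) = 4 + V
t(v, q) = -2 + q
D(Z, s) = -8 + s (D(Z, s) = ((-2 + (4 + s)) - 6) - 4 = ((2 + s) - 6) - 4 = (-4 + s) - 4 = -8 + s)
o = -274 (o = 2 - 276 = -274)
o*D(m(7), -43) = -274*(-8 - 43) = -274*(-51) = 13974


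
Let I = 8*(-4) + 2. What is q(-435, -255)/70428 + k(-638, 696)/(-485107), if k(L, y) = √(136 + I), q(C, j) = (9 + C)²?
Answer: 15123/5869 - √106/485107 ≈ 2.5767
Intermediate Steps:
I = -30 (I = -32 + 2 = -30)
k(L, y) = √106 (k(L, y) = √(136 - 30) = √106)
q(-435, -255)/70428 + k(-638, 696)/(-485107) = (9 - 435)²/70428 + √106/(-485107) = (-426)²*(1/70428) + √106*(-1/485107) = 181476*(1/70428) - √106/485107 = 15123/5869 - √106/485107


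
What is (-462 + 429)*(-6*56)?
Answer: 11088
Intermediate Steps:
(-462 + 429)*(-6*56) = -33*(-336) = 11088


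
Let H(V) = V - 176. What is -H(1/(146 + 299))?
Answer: 78319/445 ≈ 176.00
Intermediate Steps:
H(V) = -176 + V
-H(1/(146 + 299)) = -(-176 + 1/(146 + 299)) = -(-176 + 1/445) = -1*(-78319/445) = 78319/445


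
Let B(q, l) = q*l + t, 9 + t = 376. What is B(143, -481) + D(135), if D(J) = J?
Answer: -68281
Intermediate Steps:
t = 367 (t = -9 + 376 = 367)
B(q, l) = 367 + l*q (B(q, l) = q*l + 367 = l*q + 367 = 367 + l*q)
B(143, -481) + D(135) = (367 - 481*143) + 135 = (367 - 68783) + 135 = -68416 + 135 = -68281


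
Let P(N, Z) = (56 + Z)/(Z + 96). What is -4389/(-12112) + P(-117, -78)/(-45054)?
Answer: 889905643/2455623216 ≈ 0.36239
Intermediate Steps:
P(N, Z) = (56 + Z)/(96 + Z)
-4389/(-12112) + P(-117, -78)/(-45054) = -4389/(-12112) + ((56 - 78)/(96 - 78))/(-45054) = -4389*(-1/12112) + (-22/18)*(-1/45054) = 4389/12112 + ((1/18)*(-22))*(-1/45054) = 4389/12112 - 11/9*(-1/45054) = 4389/12112 + 11/405486 = 889905643/2455623216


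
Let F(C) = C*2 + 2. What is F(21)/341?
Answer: 4/31 ≈ 0.12903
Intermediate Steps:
F(C) = 2 + 2*C (F(C) = 2*C + 2 = 2 + 2*C)
F(21)/341 = (2 + 2*21)/341 = (2 + 42)*(1/341) = 44*(1/341) = 4/31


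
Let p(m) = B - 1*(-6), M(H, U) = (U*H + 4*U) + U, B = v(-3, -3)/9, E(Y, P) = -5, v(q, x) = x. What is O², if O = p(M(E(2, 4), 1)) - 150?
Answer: 187489/9 ≈ 20832.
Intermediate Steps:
B = -⅓ (B = -3/9 = -3*⅑ = -⅓ ≈ -0.33333)
M(H, U) = 5*U + H*U (M(H, U) = (H*U + 4*U) + U = (4*U + H*U) + U = 5*U + H*U)
p(m) = 17/3 (p(m) = -⅓ - 1*(-6) = -⅓ + 6 = 17/3)
O = -433/3 (O = 17/3 - 150 = -433/3 ≈ -144.33)
O² = (-433/3)² = 187489/9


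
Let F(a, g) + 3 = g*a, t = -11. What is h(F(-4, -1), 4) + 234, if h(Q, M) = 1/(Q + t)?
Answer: 2339/10 ≈ 233.90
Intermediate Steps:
F(a, g) = -3 + a*g (F(a, g) = -3 + g*a = -3 + a*g)
h(Q, M) = 1/(-11 + Q) (h(Q, M) = 1/(Q - 11) = 1/(-11 + Q))
h(F(-4, -1), 4) + 234 = 1/(-11 + (-3 - 4*(-1))) + 234 = 1/(-11 + (-3 + 4)) + 234 = 1/(-11 + 1) + 234 = 1/(-10) + 234 = -⅒ + 234 = 2339/10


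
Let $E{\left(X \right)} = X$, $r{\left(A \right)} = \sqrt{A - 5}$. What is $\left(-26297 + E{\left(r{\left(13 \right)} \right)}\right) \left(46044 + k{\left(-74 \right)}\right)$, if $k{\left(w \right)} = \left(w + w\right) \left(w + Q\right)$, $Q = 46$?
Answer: $-1319793836 + 100376 \sqrt{2} \approx -1.3197 \cdot 10^{9}$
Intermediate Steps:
$r{\left(A \right)} = \sqrt{-5 + A}$
$k{\left(w \right)} = 2 w \left(46 + w\right)$ ($k{\left(w \right)} = \left(w + w\right) \left(w + 46\right) = 2 w \left(46 + w\right)$)
$\left(-26297 + E{\left(r{\left(13 \right)} \right)}\right) \left(46044 + k{\left(-74 \right)}\right) = \left(-26297 + \sqrt{-5 + 13}\right) \left(46044 + 2 \left(-74\right) \left(46 - 74\right)\right) = \left(-26297 + \sqrt{8}\right) \left(46044 + 2 \left(-74\right) \left(-28\right)\right) = \left(-26297 + 2 \sqrt{2}\right) \left(46044 + 4144\right) = \left(-26297 + 2 \sqrt{2}\right) 50188 = -1319793836 + 100376 \sqrt{2}$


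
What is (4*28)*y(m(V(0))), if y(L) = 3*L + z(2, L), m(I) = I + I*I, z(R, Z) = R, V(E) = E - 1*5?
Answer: 6944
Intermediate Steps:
V(E) = -5 + E (V(E) = E - 5 = -5 + E)
m(I) = I + I**2
y(L) = 2 + 3*L (y(L) = 3*L + 2 = 2 + 3*L)
(4*28)*y(m(V(0))) = (4*28)*(2 + 3*((-5 + 0)*(1 + (-5 + 0)))) = 112*(2 + 3*(-5*(1 - 5))) = 112*(2 + 3*(-5*(-4))) = 112*(2 + 3*20) = 112*(2 + 60) = 112*62 = 6944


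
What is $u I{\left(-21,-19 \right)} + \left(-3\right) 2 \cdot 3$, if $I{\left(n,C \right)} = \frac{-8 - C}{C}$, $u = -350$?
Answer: $\frac{3508}{19} \approx 184.63$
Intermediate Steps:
$I{\left(n,C \right)} = \frac{-8 - C}{C}$
$u I{\left(-21,-19 \right)} + \left(-3\right) 2 \cdot 3 = - 350 \frac{-8 - -19}{-19} + \left(-3\right) 2 \cdot 3 = - 350 \left(- \frac{-8 + 19}{19}\right) - 18 = - 350 \left(\left(- \frac{1}{19}\right) 11\right) - 18 = \left(-350\right) \left(- \frac{11}{19}\right) - 18 = \frac{3850}{19} - 18 = \frac{3508}{19}$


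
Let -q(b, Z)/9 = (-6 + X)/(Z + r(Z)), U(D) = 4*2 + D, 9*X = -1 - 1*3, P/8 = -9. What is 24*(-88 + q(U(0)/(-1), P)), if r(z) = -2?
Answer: -78840/37 ≈ -2130.8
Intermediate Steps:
P = -72 (P = 8*(-9) = -72)
X = -4/9 (X = (-1 - 1*3)/9 = (-1 - 3)/9 = (⅑)*(-4) = -4/9 ≈ -0.44444)
U(D) = 8 + D
q(b, Z) = 58/(-2 + Z) (q(b, Z) = -9*(-6 - 4/9)/(Z - 2) = -(-58)/(-2 + Z) = 58/(-2 + Z))
24*(-88 + q(U(0)/(-1), P)) = 24*(-88 + 58/(-2 - 72)) = 24*(-88 + 58/(-74)) = 24*(-88 + 58*(-1/74)) = 24*(-88 - 29/37) = 24*(-3285/37) = -78840/37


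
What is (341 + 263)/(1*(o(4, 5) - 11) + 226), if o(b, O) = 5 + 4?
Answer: 151/56 ≈ 2.6964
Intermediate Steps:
o(b, O) = 9
(341 + 263)/(1*(o(4, 5) - 11) + 226) = (341 + 263)/(1*(9 - 11) + 226) = 604/(1*(-2) + 226) = 604/(-2 + 226) = 604/224 = 604*(1/224) = 151/56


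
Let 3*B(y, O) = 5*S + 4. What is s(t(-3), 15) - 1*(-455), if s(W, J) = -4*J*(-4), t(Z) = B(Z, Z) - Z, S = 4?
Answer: 695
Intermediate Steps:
B(y, O) = 8 (B(y, O) = (5*4 + 4)/3 = (20 + 4)/3 = (⅓)*24 = 8)
t(Z) = 8 - Z
s(W, J) = 16*J
s(t(-3), 15) - 1*(-455) = 16*15 - 1*(-455) = 240 + 455 = 695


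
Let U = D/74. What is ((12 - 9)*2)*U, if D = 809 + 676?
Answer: 4455/37 ≈ 120.41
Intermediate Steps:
D = 1485
U = 1485/74 ≈ 20.068
((12 - 9)*2)*U = ((12 - 9)*2)*(1485/74) = (3*2)*(1485/74) = 6*(1485/74) = 4455/37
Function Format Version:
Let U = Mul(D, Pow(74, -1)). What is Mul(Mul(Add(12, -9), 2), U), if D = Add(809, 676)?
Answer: Rational(4455, 37) ≈ 120.41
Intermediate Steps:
D = 1485
U = Rational(1485, 74) (U = Mul(1485, Pow(74, -1)) = Mul(1485, Rational(1, 74)) = Rational(1485, 74) ≈ 20.068)
Mul(Mul(Add(12, -9), 2), U) = Mul(Mul(Add(12, -9), 2), Rational(1485, 74)) = Mul(Mul(3, 2), Rational(1485, 74)) = Mul(6, Rational(1485, 74)) = Rational(4455, 37)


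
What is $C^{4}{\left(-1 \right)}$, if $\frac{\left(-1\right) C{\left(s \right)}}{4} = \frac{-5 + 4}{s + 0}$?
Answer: $256$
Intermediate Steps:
$C{\left(s \right)} = \frac{4}{s}$ ($C{\left(s \right)} = - 4 \frac{-5 + 4}{s + 0} = - 4 \left(- \frac{1}{s}\right) = \frac{4}{s}$)
$C^{4}{\left(-1 \right)} = \left(\frac{4}{-1}\right)^{4} = \left(4 \left(-1\right)\right)^{4} = \left(-4\right)^{4} = 256$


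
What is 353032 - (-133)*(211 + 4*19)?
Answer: 391203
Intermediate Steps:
353032 - (-133)*(211 + 4*19) = 353032 - (-133)*(211 + 76) = 353032 - (-133)*287 = 353032 - 1*(-38171) = 353032 + 38171 = 391203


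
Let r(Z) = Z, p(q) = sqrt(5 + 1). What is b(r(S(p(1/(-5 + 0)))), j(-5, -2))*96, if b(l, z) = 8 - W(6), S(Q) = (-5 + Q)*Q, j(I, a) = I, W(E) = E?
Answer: 192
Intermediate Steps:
p(q) = sqrt(6)
S(Q) = Q*(-5 + Q)
b(l, z) = 2 (b(l, z) = 8 - 1*6 = 8 - 6 = 2)
b(r(S(p(1/(-5 + 0)))), j(-5, -2))*96 = 2*96 = 192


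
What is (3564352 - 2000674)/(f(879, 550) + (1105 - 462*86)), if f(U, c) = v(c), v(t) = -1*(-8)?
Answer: -173742/4291 ≈ -40.490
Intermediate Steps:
v(t) = 8
f(U, c) = 8
(3564352 - 2000674)/(f(879, 550) + (1105 - 462*86)) = (3564352 - 2000674)/(8 + (1105 - 462*86)) = 1563678/(8 + (1105 - 39732)) = 1563678/(8 - 38627) = 1563678/(-38619) = 1563678*(-1/38619) = -173742/4291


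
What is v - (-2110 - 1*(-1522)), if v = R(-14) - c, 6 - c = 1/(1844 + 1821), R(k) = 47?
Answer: 2305286/3665 ≈ 629.00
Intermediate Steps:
c = 21989/3665 (c = 6 - 1/(1844 + 1821) = 6 - 1/3665 = 21989/3665 ≈ 5.9997)
v = 150266/3665 (v = 47 - 1*21989/3665 = 47 - 21989/3665 = 150266/3665 ≈ 41.000)
v - (-2110 - 1*(-1522)) = 150266/3665 - (-2110 - 1*(-1522)) = 150266/3665 - (-2110 + 1522) = 150266/3665 - 1*(-588) = 150266/3665 + 588 = 2305286/3665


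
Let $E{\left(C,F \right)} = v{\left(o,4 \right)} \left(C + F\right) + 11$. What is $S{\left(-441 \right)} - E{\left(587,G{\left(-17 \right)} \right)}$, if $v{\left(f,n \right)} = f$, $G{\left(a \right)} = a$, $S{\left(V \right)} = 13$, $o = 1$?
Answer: $-568$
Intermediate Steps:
$E{\left(C,F \right)} = 11 + C + F$ ($E{\left(C,F \right)} = 1 \left(C + F\right) + 11 = \left(C + F\right) + 11 = 11 + C + F$)
$S{\left(-441 \right)} - E{\left(587,G{\left(-17 \right)} \right)} = 13 - \left(11 + 587 - 17\right) = 13 - 581 = -568$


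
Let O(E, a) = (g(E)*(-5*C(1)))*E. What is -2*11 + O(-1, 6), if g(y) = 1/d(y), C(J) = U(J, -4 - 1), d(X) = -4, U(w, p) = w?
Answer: -93/4 ≈ -23.250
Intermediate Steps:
C(J) = J
g(y) = -¼ (g(y) = 1/(-4) = -¼)
O(E, a) = 5*E/4 (O(E, a) = (-(-5)/4)*E = (-¼*(-5))*E = 5*E/4)
-2*11 + O(-1, 6) = -2*11 + (5/4)*(-1) = -22 - 5/4 = -93/4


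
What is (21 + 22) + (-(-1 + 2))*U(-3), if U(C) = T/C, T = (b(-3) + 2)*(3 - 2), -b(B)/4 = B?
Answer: 143/3 ≈ 47.667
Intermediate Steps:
b(B) = -4*B
T = 14 (T = (-4*(-3) + 2)*(3 - 2) = (12 + 2)*1 = 14*1 = 14)
U(C) = 14/C
(21 + 22) + (-(-1 + 2))*U(-3) = (21 + 22) + (-(-1 + 2))*(14/(-3)) = 43 + (-1*1)*(14*(-⅓)) = 43 - 1*(-14/3) = 43 + 14/3 = 143/3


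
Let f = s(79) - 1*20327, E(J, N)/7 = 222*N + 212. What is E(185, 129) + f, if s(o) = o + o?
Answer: 181781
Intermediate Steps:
E(J, N) = 1484 + 1554*N (E(J, N) = 7*(222*N + 212) = 7*(212 + 222*N) = 1484 + 1554*N)
s(o) = 2*o
f = -20169 (f = 2*79 - 1*20327 = 158 - 20327 = -20169)
E(185, 129) + f = (1484 + 1554*129) - 20169 = (1484 + 200466) - 20169 = 201950 - 20169 = 181781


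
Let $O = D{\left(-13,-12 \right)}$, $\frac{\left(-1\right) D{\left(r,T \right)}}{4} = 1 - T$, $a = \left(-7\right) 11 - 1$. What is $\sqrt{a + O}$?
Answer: $i \sqrt{130} \approx 11.402 i$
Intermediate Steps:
$a = -78$ ($a = -77 - 1 = -78$)
$D{\left(r,T \right)} = -4 + 4 T$ ($D{\left(r,T \right)} = - 4 \left(1 - T\right) = -4 + 4 T$)
$O = -52$ ($O = -4 + 4 \left(-12\right) = -4 - 48 = -52$)
$\sqrt{a + O} = \sqrt{-78 - 52} = \sqrt{-130} = i \sqrt{130}$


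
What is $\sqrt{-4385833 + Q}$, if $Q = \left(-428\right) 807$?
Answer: $i \sqrt{4731229} \approx 2175.1 i$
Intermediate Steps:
$Q = -345396$
$\sqrt{-4385833 + Q} = \sqrt{-4385833 - 345396} = \sqrt{-4731229} = i \sqrt{4731229}$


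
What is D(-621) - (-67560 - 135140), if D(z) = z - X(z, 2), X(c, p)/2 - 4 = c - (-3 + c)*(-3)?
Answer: 207057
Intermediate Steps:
X(c, p) = -10 + 8*c (X(c, p) = 8 + 2*(c - (-3 + c)*(-3)) = 8 + 2*(c - (9 - 3*c)) = 8 + 2*(c + (-9 + 3*c)) = 8 + 2*(-9 + 4*c) = 8 + (-18 + 8*c) = -10 + 8*c)
D(z) = 10 - 7*z (D(z) = z - (-10 + 8*z) = z + (10 - 8*z) = 10 - 7*z)
D(-621) - (-67560 - 135140) = (10 - 7*(-621)) - (-67560 - 135140) = (10 + 4347) - 1*(-202700) = 4357 + 202700 = 207057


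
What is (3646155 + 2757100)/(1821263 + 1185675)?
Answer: 6403255/3006938 ≈ 2.1295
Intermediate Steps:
(3646155 + 2757100)/(1821263 + 1185675) = 6403255/3006938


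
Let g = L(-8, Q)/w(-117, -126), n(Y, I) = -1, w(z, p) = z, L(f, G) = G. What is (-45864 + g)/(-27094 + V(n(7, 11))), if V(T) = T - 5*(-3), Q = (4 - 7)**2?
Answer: 596233/352040 ≈ 1.6937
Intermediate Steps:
Q = 9 (Q = (-3)**2 = 9)
V(T) = 15 + T (V(T) = T + 15 = 15 + T)
g = -1/13 (g = 9/(-117) = 9*(-1/117) = -1/13 ≈ -0.076923)
(-45864 + g)/(-27094 + V(n(7, 11))) = (-45864 - 1/13)/(-27094 + (15 - 1)) = -596233/(13*(-27094 + 14)) = -596233/13/(-27080) = -596233/13*(-1/27080) = 596233/352040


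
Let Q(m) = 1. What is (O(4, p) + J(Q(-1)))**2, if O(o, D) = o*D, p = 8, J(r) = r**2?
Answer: 1089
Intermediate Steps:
O(o, D) = D*o
(O(4, p) + J(Q(-1)))**2 = (8*4 + 1**2)**2 = (32 + 1)**2 = 33**2 = 1089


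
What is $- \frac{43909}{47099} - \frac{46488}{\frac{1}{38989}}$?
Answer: $- \frac{85367909290477}{47099} \approx -1.8125 \cdot 10^{9}$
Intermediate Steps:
$- \frac{43909}{47099} - \frac{46488}{\frac{1}{38989}} = \left(-43909\right) \frac{1}{47099} - 46488 \frac{1}{\frac{1}{38989}} = - \frac{43909}{47099} - 1812520632 = - \frac{85367909290477}{47099}$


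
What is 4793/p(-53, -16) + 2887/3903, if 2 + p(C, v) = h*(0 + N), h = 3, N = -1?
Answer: -18692644/19515 ≈ -957.86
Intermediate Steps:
p(C, v) = -5 (p(C, v) = -2 + 3*(0 - 1) = -2 + 3*(-1) = -2 - 3 = -5)
4793/p(-53, -16) + 2887/3903 = 4793/(-5) + 2887/3903 = 4793*(-⅕) + 2887*(1/3903) = -4793/5 + 2887/3903 = -18692644/19515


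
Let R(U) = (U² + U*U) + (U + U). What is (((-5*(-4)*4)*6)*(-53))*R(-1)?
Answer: 0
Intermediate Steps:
R(U) = 2*U + 2*U² (R(U) = (U² + U²) + 2*U = 2*U² + 2*U = 2*U + 2*U²)
(((-5*(-4)*4)*6)*(-53))*R(-1) = (((-5*(-4)*4)*6)*(-53))*(2*(-1)*(1 - 1)) = (((20*4)*6)*(-53))*(2*(-1)*0) = ((80*6)*(-53))*0 = (480*(-53))*0 = -25440*0 = 0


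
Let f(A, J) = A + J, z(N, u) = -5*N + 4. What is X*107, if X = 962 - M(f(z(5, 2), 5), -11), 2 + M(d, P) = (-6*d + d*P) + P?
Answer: 75221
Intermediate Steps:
z(N, u) = 4 - 5*N
M(d, P) = -2 + P - 6*d + P*d (M(d, P) = -2 + ((-6*d + d*P) + P) = -2 + ((-6*d + P*d) + P) = -2 + (P - 6*d + P*d) = -2 + P - 6*d + P*d)
X = 703 (X = 962 - (-2 - 11 - 6*((4 - 5*5) + 5) - 11*((4 - 5*5) + 5)) = 962 - (-2 - 11 - 6*((4 - 25) + 5) - 11*((4 - 25) + 5)) = 962 - (-2 - 11 - 6*(-21 + 5) - 11*(-21 + 5)) = 962 - (-2 - 11 - 6*(-16) - 11*(-16)) = 962 - (-2 - 11 + 96 + 176) = 962 - 1*259 = 962 - 259 = 703)
X*107 = 703*107 = 75221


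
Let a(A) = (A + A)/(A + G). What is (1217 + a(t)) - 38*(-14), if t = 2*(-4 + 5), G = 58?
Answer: 26236/15 ≈ 1749.1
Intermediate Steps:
t = 2 (t = 2*1 = 2)
a(A) = 2*A/(58 + A) (a(A) = (A + A)/(A + 58) = (2*A)/(58 + A) = 2*A/(58 + A))
(1217 + a(t)) - 38*(-14) = (1217 + 2*2/(58 + 2)) - 38*(-14) = (1217 + 2*2/60) + 532 = (1217 + 2*2*(1/60)) + 532 = (1217 + 1/15) + 532 = 18256/15 + 532 = 26236/15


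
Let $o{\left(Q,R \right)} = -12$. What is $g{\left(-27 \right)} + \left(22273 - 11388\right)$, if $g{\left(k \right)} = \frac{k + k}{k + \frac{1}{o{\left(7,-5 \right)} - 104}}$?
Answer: $\frac{34108969}{3133} \approx 10887.0$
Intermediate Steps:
$g{\left(k \right)} = \frac{2 k}{- \frac{1}{116} + k}$ ($g{\left(k \right)} = \frac{k + k}{k + \frac{1}{-12 - 104}} = \frac{2 k}{k + \frac{1}{-116}} = \frac{2 k}{k - \frac{1}{116}} = \frac{2 k}{- \frac{1}{116} + k}$)
$g{\left(-27 \right)} + \left(22273 - 11388\right) = 232 \left(-27\right) \frac{1}{-1 + 116 \left(-27\right)} + \left(22273 - 11388\right) = 232 \left(-27\right) \frac{1}{-1 - 3132} + \left(22273 - 11388\right) = 232 \left(-27\right) \frac{1}{-3133} + 10885 = 232 \left(-27\right) \left(- \frac{1}{3133}\right) + 10885 = \frac{6264}{3133} + 10885 = \frac{34108969}{3133}$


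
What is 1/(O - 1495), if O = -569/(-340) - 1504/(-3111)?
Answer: -62220/92884693 ≈ -0.00066986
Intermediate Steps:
O = 134207/62220 (O = -569*(-1/340) - 1504*(-1/3111) = 569/340 + 1504/3111 = 134207/62220 ≈ 2.1570)
1/(O - 1495) = 1/(134207/62220 - 1495) = 1/(-92884693/62220) = -62220/92884693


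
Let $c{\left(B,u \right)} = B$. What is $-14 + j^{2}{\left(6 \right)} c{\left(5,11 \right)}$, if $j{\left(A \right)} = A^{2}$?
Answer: $6466$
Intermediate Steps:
$-14 + j^{2}{\left(6 \right)} c{\left(5,11 \right)} = -14 + \left(6^{2}\right)^{2} \cdot 5 = -14 + 36^{2} \cdot 5 = -14 + 1296 \cdot 5 = -14 + 6480 = 6466$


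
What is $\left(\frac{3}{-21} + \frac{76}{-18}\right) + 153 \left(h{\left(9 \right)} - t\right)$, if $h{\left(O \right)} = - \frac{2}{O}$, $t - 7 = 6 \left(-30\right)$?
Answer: $\frac{1665130}{63} \approx 26431.0$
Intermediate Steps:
$t = -173$ ($t = 7 + 6 \left(-30\right) = 7 - 180 = -173$)
$\left(\frac{3}{-21} + \frac{76}{-18}\right) + 153 \left(h{\left(9 \right)} - t\right) = \left(\frac{3}{-21} + \frac{76}{-18}\right) + 153 \left(- \frac{2}{9} - -173\right) = \left(3 \left(- \frac{1}{21}\right) + 76 \left(- \frac{1}{18}\right)\right) + 153 \left(\left(-2\right) \frac{1}{9} + 173\right) = \left(- \frac{1}{7} - \frac{38}{9}\right) + 153 \left(- \frac{2}{9} + 173\right) = - \frac{275}{63} + 153 \cdot \frac{1555}{9} = - \frac{275}{63} + 26435 = \frac{1665130}{63}$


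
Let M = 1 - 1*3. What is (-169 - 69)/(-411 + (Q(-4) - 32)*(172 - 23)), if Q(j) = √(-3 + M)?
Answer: 88043/1923789 + 2533*I*√5/1923789 ≈ 0.045765 + 0.0029442*I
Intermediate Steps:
M = -2 (M = 1 - 3 = -2)
Q(j) = I*√5 (Q(j) = √(-3 - 2) = √(-5) = I*√5)
(-169 - 69)/(-411 + (Q(-4) - 32)*(172 - 23)) = (-169 - 69)/(-411 + (I*√5 - 32)*(172 - 23)) = -238/(-411 + (-32 + I*√5)*149) = -238/(-411 + (-4768 + 149*I*√5)) = -238/(-5179 + 149*I*√5)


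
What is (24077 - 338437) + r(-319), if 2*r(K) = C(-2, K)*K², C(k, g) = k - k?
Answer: -314360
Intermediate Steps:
C(k, g) = 0
r(K) = 0 (r(K) = (0*K²)/2 = (½)*0 = 0)
(24077 - 338437) + r(-319) = (24077 - 338437) + 0 = -314360 + 0 = -314360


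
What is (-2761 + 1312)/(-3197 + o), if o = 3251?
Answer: -161/6 ≈ -26.833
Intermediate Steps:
(-2761 + 1312)/(-3197 + o) = (-2761 + 1312)/(-3197 + 3251) = -1449/54 = -1449*1/54 = -161/6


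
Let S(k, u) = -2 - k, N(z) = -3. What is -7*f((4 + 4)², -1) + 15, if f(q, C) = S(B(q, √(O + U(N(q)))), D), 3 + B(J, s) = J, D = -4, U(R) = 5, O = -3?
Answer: 456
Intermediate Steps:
B(J, s) = -3 + J
f(q, C) = 1 - q (f(q, C) = -2 - (-3 + q) = -2 + (3 - q) = 1 - q)
-7*f((4 + 4)², -1) + 15 = -7*(1 - (4 + 4)²) + 15 = -7*(1 - 1*8²) + 15 = -7*(1 - 1*64) + 15 = -7*(1 - 64) + 15 = -7*(-63) + 15 = 441 + 15 = 456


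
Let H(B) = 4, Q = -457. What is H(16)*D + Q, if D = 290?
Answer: 703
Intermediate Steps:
H(16)*D + Q = 4*290 - 457 = 1160 - 457 = 703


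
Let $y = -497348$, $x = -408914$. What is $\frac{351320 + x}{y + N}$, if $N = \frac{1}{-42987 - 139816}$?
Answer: $\frac{3509451994}{30305568815} \approx 0.1158$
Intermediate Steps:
$N = - \frac{1}{182803}$ ($N = \frac{1}{-182803} = - \frac{1}{182803} \approx -5.4704 \cdot 10^{-6}$)
$\frac{351320 + x}{y + N} = \frac{351320 - 408914}{-497348 - \frac{1}{182803}} = - \frac{57594}{- \frac{90916706445}{182803}} = \left(-57594\right) \left(- \frac{182803}{90916706445}\right) = \frac{3509451994}{30305568815}$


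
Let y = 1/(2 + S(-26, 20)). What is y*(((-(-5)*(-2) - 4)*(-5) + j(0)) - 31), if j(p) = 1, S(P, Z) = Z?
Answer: 20/11 ≈ 1.8182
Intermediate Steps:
y = 1/22 (y = 1/(2 + 20) = 1/22 ≈ 0.045455)
y*(((-(-5)*(-2) - 4)*(-5) + j(0)) - 31) = (((-(-5)*(-2) - 4)*(-5) + 1) - 31)/22 = (((-5*2 - 4)*(-5) + 1) - 31)/22 = (((-10 - 4)*(-5) + 1) - 31)/22 = ((-14*(-5) + 1) - 31)/22 = ((70 + 1) - 31)/22 = (71 - 31)/22 = (1/22)*40 = 20/11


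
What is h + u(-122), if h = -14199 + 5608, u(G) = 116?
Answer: -8475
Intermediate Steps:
h = -8591
h + u(-122) = -8591 + 116 = -8475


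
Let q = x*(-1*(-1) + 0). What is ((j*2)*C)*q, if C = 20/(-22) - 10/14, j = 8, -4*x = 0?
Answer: 0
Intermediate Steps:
x = 0 (x = -¼*0 = 0)
C = -125/77 (C = 20*(-1/22) - 10*1/14 = -10/11 - 5/7 = -125/77 ≈ -1.6234)
q = 0 (q = 0*(-1*(-1) + 0) = 0*(1 + 0) = 0*1 = 0)
((j*2)*C)*q = ((8*2)*(-125/77))*0 = (16*(-125/77))*0 = -2000/77*0 = 0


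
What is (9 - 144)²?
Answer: 18225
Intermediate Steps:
(9 - 144)² = (-135)² = 18225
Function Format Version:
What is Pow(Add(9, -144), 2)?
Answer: 18225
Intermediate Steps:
Pow(Add(9, -144), 2) = Pow(-135, 2) = 18225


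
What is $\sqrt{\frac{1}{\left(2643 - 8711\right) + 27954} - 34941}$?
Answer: $\frac{5 i \sqrt{669465360614}}{21886} \approx 186.93 i$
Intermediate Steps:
$\sqrt{\frac{1}{\left(2643 - 8711\right) + 27954} - 34941} = \sqrt{\frac{1}{-6068 + 27954} - 34941} = \sqrt{\frac{1}{21886} - 34941} = \sqrt{- \frac{764718725}{21886}} = \frac{5 i \sqrt{669465360614}}{21886}$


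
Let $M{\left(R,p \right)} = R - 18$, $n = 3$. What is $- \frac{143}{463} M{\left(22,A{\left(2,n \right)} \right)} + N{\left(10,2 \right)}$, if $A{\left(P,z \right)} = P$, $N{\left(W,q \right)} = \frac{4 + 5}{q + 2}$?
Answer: $\frac{1879}{1852} \approx 1.0146$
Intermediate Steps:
$N{\left(W,q \right)} = \frac{9}{2 + q}$
$M{\left(R,p \right)} = -18 + R$
$- \frac{143}{463} M{\left(22,A{\left(2,n \right)} \right)} + N{\left(10,2 \right)} = - \frac{143}{463} \left(-18 + 22\right) + \frac{9}{2 + 2} = \left(-143\right) \frac{1}{463} \cdot 4 + \frac{9}{4} = \left(- \frac{143}{463}\right) 4 + 9 \cdot \frac{1}{4} = - \frac{572}{463} + \frac{9}{4} = \frac{1879}{1852}$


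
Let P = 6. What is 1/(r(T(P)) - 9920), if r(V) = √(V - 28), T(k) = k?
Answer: -4960/49203211 - I*√22/98406422 ≈ -0.00010081 - 4.7664e-8*I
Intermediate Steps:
r(V) = √(-28 + V)
1/(r(T(P)) - 9920) = 1/(√(-28 + 6) - 9920) = 1/(√(-22) - 9920) = 1/(I*√22 - 9920) = 1/(-9920 + I*√22)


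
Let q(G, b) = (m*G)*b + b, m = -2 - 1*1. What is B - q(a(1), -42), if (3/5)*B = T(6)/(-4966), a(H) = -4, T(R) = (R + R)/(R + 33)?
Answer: 52872992/96837 ≈ 546.00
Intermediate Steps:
m = -3 (m = -2 - 1 = -3)
T(R) = 2*R/(33 + R) (T(R) = (2*R)/(33 + R) = 2*R/(33 + R))
q(G, b) = b - 3*G*b (q(G, b) = (-3*G)*b + b = -3*G*b + b = b - 3*G*b)
B = -10/96837 (B = 5*((2*6/(33 + 6))/(-4966))/3 = 5*((2*6/39)*(-1/4966))/3 = 5*((2*6*(1/39))*(-1/4966))/3 = 5*((4/13)*(-1/4966))/3 = (5/3)*(-2/32279) = -10/96837 ≈ -0.00010327)
B - q(a(1), -42) = -10/96837 - (-42)*(1 - 3*(-4)) = -10/96837 - (-42)*(1 + 12) = -10/96837 - (-42)*13 = -10/96837 - 1*(-546) = -10/96837 + 546 = 52872992/96837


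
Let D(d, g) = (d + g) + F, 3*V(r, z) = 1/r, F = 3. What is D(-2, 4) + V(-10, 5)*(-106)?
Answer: 128/15 ≈ 8.5333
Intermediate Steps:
V(r, z) = 1/(3*r)
D(d, g) = 3 + d + g (D(d, g) = (d + g) + 3 = 3 + d + g)
D(-2, 4) + V(-10, 5)*(-106) = (3 - 2 + 4) + ((⅓)/(-10))*(-106) = 5 + ((⅓)*(-⅒))*(-106) = 5 - 1/30*(-106) = 5 + 53/15 = 128/15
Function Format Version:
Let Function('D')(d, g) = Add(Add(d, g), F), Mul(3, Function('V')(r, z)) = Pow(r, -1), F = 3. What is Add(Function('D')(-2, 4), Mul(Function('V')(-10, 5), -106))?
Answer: Rational(128, 15) ≈ 8.5333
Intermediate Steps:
Function('V')(r, z) = Mul(Rational(1, 3), Pow(r, -1))
Function('D')(d, g) = Add(3, d, g) (Function('D')(d, g) = Add(Add(d, g), 3) = Add(3, d, g))
Add(Function('D')(-2, 4), Mul(Function('V')(-10, 5), -106)) = Add(Add(3, -2, 4), Mul(Mul(Rational(1, 3), Pow(-10, -1)), -106)) = Add(5, Mul(Mul(Rational(1, 3), Rational(-1, 10)), -106)) = Add(5, Mul(Rational(-1, 30), -106)) = Add(5, Rational(53, 15)) = Rational(128, 15)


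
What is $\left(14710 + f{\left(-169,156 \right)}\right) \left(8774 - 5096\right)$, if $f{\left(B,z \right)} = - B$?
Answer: $54724962$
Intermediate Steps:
$\left(14710 + f{\left(-169,156 \right)}\right) \left(8774 - 5096\right) = \left(14710 - -169\right) \left(8774 - 5096\right) = \left(14710 + 169\right) 3678 = 14879 \cdot 3678 = 54724962$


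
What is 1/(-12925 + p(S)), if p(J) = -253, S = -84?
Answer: -1/13178 ≈ -7.5884e-5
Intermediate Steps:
1/(-12925 + p(S)) = 1/(-12925 - 253) = 1/(-13178) = -1/13178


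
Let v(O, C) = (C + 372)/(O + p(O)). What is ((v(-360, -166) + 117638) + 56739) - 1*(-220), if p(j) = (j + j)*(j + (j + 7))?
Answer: 44784130603/256500 ≈ 1.7460e+5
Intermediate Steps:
p(j) = 2*j*(7 + 2*j) (p(j) = (2*j)*(j + (7 + j)) = (2*j)*(7 + 2*j) = 2*j*(7 + 2*j))
v(O, C) = (372 + C)/(O + 2*O*(7 + 2*O)) (v(O, C) = (C + 372)/(O + 2*O*(7 + 2*O)) = (372 + C)/(O + 2*O*(7 + 2*O)))
((v(-360, -166) + 117638) + 56739) - 1*(-220) = (((372 - 166)/((-360)*(15 + 4*(-360))) + 117638) + 56739) - 1*(-220) = ((-1/360*206/(15 - 1440) + 117638) + 56739) + 220 = ((-1/360*206/(-1425) + 117638) + 56739) + 220 = ((-1/360*(-1/1425)*206 + 117638) + 56739) + 220 = ((103/256500 + 117638) + 56739) + 220 = (30174147103/256500 + 56739) + 220 = 44727700603/256500 + 220 = 44784130603/256500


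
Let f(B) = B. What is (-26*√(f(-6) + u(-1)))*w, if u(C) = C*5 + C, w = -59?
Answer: 3068*I*√3 ≈ 5313.9*I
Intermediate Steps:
u(C) = 6*C (u(C) = 5*C + C = 6*C)
(-26*√(f(-6) + u(-1)))*w = -26*√(-6 + 6*(-1))*(-59) = -26*√(-6 - 6)*(-59) = -52*I*√3*(-59) = 3068*I*√3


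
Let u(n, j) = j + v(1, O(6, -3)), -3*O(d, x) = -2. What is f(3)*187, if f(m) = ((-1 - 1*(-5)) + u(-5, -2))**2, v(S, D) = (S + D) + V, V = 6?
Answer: 157267/9 ≈ 17474.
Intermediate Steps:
O(d, x) = 2/3 (O(d, x) = -1/3*(-2) = 2/3)
v(S, D) = 6 + D + S (v(S, D) = (S + D) + 6 = (D + S) + 6 = 6 + D + S)
u(n, j) = 23/3 + j (u(n, j) = j + (6 + 2/3 + 1) = j + 23/3 = 23/3 + j)
f(m) = 841/9 (f(m) = ((-1 - 1*(-5)) + (23/3 - 2))**2 = ((-1 + 5) + 17/3)**2 = (4 + 17/3)**2 = (29/3)**2 = 841/9)
f(3)*187 = (841/9)*187 = 157267/9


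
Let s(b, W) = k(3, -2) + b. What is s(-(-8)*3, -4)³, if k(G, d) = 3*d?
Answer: 5832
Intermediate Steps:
s(b, W) = -6 + b (s(b, W) = 3*(-2) + b = -6 + b)
s(-(-8)*3, -4)³ = (-6 - (-8)*3)³ = (-6 - 2*(-12))³ = (-6 + 24)³ = 18³ = 5832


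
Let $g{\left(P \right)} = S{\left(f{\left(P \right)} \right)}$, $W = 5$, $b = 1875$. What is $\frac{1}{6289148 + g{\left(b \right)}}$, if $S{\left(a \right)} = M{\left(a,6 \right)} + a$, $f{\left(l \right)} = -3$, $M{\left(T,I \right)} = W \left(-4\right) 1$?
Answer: $\frac{1}{6289125} \approx 1.59 \cdot 10^{-7}$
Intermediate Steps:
$M{\left(T,I \right)} = -20$ ($M{\left(T,I \right)} = 5 \left(-4\right) 1 = \left(-20\right) 1 = -20$)
$S{\left(a \right)} = -20 + a$
$g{\left(P \right)} = -23$ ($g{\left(P \right)} = -20 - 3 = -23$)
$\frac{1}{6289148 + g{\left(b \right)}} = \frac{1}{6289148 - 23} = \frac{1}{6289125}$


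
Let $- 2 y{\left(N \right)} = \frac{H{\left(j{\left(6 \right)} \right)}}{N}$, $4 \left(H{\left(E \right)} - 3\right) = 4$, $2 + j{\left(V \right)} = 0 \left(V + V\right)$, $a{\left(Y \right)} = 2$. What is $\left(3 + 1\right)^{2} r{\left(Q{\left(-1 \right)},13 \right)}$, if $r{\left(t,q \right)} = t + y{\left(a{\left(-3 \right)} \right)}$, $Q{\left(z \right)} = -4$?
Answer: $-80$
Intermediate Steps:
$j{\left(V \right)} = -2$ ($j{\left(V \right)} = -2 + 0 \left(V + V\right) = -2 + 0 \cdot 2 V = -2 + 0 = -2$)
$H{\left(E \right)} = 4$ ($H{\left(E \right)} = 3 + \frac{1}{4} \cdot 4 = 3 + 1 = 4$)
$y{\left(N \right)} = - \frac{2}{N}$ ($y{\left(N \right)} = - \frac{4 \frac{1}{N}}{2} = - \frac{2}{N}$)
$r{\left(t,q \right)} = -1 + t$ ($r{\left(t,q \right)} = t - \frac{2}{2} = t - 1 = -1 + t$)
$\left(3 + 1\right)^{2} r{\left(Q{\left(-1 \right)},13 \right)} = \left(3 + 1\right)^{2} \left(-1 - 4\right) = 4^{2} \left(-5\right) = 16 \left(-5\right) = -80$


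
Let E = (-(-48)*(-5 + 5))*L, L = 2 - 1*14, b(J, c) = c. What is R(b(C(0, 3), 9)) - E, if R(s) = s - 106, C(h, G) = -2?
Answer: -97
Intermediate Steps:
L = -12 (L = 2 - 14 = -12)
R(s) = -106 + s
E = 0 (E = -(-48)*(-5 + 5)*(-12) = -(-48)*0*(-12) = -24*0*(-12) = 0*(-12) = 0)
R(b(C(0, 3), 9)) - E = (-106 + 9) - 1*0 = -97 + 0 = -97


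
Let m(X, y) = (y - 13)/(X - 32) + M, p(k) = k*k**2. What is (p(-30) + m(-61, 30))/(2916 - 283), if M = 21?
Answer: -2509064/244869 ≈ -10.247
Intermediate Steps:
p(k) = k**3
m(X, y) = 21 + (-13 + y)/(-32 + X) (m(X, y) = (y - 13)/(X - 32) + 21 = (-13 + y)/(-32 + X) + 21 = 21 + (-13 + y)/(-32 + X))
(p(-30) + m(-61, 30))/(2916 - 283) = ((-30)**3 + (-685 + 30 + 21*(-61))/(-32 - 61))/(2916 - 283) = (-27000 + (-685 + 30 - 1281)/(-93))/2633 = (-27000 - 1/93*(-1936))*(1/2633) = (-27000 + 1936/93)*(1/2633) = -2509064/93*1/2633 = -2509064/244869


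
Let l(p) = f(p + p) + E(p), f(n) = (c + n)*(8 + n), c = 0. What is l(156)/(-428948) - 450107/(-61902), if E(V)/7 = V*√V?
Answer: 3594080803/510629598 - 42*√39/8249 ≈ 7.0067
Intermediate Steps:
E(V) = 7*V^(3/2) (E(V) = 7*(V*√V) = 7*V^(3/2))
f(n) = n*(8 + n) (f(n) = (0 + n)*(8 + n) = n*(8 + n))
l(p) = 7*p^(3/2) + 2*p*(8 + 2*p) (l(p) = (p + p)*(8 + (p + p)) + 7*p^(3/2) = (2*p)*(8 + 2*p) + 7*p^(3/2) = 2*p*(8 + 2*p) + 7*p^(3/2) = 7*p^(3/2) + 2*p*(8 + 2*p))
l(156)/(-428948) - 450107/(-61902) = (4*156² + 7*156^(3/2) + 16*156)/(-428948) - 450107/(-61902) = (4*24336 + 7*(312*√39) + 2496)*(-1/428948) - 450107*(-1/61902) = (97344 + 2184*√39 + 2496)*(-1/428948) + 450107/61902 = (99840 + 2184*√39)*(-1/428948) + 450107/61902 = (-1920/8249 - 42*√39/8249) + 450107/61902 = 3594080803/510629598 - 42*√39/8249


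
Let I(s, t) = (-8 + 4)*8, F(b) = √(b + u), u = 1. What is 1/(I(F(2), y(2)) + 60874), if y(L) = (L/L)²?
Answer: 1/60842 ≈ 1.6436e-5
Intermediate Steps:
F(b) = √(1 + b) (F(b) = √(b + 1) = √(1 + b))
y(L) = 1 (y(L) = 1² = 1)
I(s, t) = -32 (I(s, t) = -4*8 = -32)
1/(I(F(2), y(2)) + 60874) = 1/(-32 + 60874) = 1/60842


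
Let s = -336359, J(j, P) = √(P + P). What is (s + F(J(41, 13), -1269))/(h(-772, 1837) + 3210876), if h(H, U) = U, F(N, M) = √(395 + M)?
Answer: -336359/3212713 + I*√874/3212713 ≈ -0.1047 + 9.202e-6*I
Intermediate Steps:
J(j, P) = √2*√P (J(j, P) = √(2*P) = √2*√P)
(s + F(J(41, 13), -1269))/(h(-772, 1837) + 3210876) = (-336359 + √(395 - 1269))/(1837 + 3210876) = (-336359 + √(-874))/3212713 = (-336359 + I*√874)*(1/3212713) = -336359/3212713 + I*√874/3212713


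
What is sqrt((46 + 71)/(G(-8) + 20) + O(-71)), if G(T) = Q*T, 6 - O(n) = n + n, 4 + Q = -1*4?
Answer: sqrt(29281)/14 ≈ 12.223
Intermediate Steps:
Q = -8 (Q = -4 - 1*4 = -4 - 4 = -8)
O(n) = 6 - 2*n (O(n) = 6 - (n + n) = 6 - 2*n)
G(T) = -8*T
sqrt((46 + 71)/(G(-8) + 20) + O(-71)) = sqrt((46 + 71)/(-8*(-8) + 20) + (6 - 2*(-71))) = sqrt(117/(64 + 20) + (6 + 142)) = sqrt(117/84 + 148) = sqrt(117*(1/84) + 148) = sqrt(39/28 + 148) = sqrt(4183/28) = sqrt(29281)/14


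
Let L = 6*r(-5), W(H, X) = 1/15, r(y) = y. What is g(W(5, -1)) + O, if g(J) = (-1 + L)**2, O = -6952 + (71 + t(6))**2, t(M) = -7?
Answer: -1895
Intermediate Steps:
W(H, X) = 1/15
L = -30 (L = 6*(-5) = -30)
O = -2856 (O = -6952 + (71 - 7)**2 = -6952 + 64**2 = -6952 + 4096 = -2856)
g(J) = 961 (g(J) = (-1 - 30)**2 = (-31)**2 = 961)
g(W(5, -1)) + O = 961 - 2856 = -1895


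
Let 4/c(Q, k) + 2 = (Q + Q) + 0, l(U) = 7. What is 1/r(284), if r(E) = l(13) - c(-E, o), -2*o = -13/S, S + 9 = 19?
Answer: 285/1997 ≈ 0.14271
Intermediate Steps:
S = 10 (S = -9 + 19 = 10)
o = 13/20 (o = -(-13)/(2*10) = -1/2*(-13/10) = 13/20 ≈ 0.65000)
c(Q, k) = 4/(-2 + 2*Q) (c(Q, k) = 4/(-2 + ((Q + Q) + 0)) = 4/(-2 + (2*Q + 0)) = 4/(-2 + 2*Q))
r(E) = 7 - 2/(-1 - E)
1/r(284) = 1/((9 + 7*284)/(1 + 284)) = 1/((9 + 1988)/285) = 1/((1/285)*1997) = 1/(1997/285) = 285/1997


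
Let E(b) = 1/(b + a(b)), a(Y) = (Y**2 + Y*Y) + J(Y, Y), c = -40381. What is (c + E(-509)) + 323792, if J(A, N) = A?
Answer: 146564298185/517144 ≈ 2.8341e+5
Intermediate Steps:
a(Y) = Y + 2*Y**2 (a(Y) = (Y**2 + Y*Y) + Y = (Y**2 + Y**2) + Y = 2*Y**2 + Y = Y + 2*Y**2)
E(b) = 1/(b + b*(1 + 2*b))
(c + E(-509)) + 323792 = (-40381 + (1/2)/(-509*(1 - 509))) + 323792 = (-40381 + (1/2)*(-1/509)/(-508)) + 323792 = (-40381 + (1/2)*(-1/509)*(-1/508)) + 323792 = (-40381 + 1/517144) + 323792 = -20882791863/517144 + 323792 = 146564298185/517144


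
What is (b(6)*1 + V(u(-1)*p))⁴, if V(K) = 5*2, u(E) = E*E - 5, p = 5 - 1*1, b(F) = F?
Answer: 65536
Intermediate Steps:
p = 4 (p = 5 - 1 = 4)
u(E) = -5 + E² (u(E) = E² - 5 = -5 + E²)
V(K) = 10
(b(6)*1 + V(u(-1)*p))⁴ = (6*1 + 10)⁴ = (6 + 10)⁴ = 16⁴ = 65536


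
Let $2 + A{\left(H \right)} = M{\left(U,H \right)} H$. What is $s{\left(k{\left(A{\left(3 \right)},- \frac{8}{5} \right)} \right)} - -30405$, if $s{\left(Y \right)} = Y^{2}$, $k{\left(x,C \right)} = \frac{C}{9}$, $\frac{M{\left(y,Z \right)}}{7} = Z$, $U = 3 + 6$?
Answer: $\frac{61570189}{2025} \approx 30405.0$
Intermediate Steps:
$U = 9$
$M{\left(y,Z \right)} = 7 Z$
$A{\left(H \right)} = -2 + 7 H^{2}$ ($A{\left(H \right)} = -2 + 7 H H = -2 + 7 H^{2}$)
$k{\left(x,C \right)} = \frac{C}{9}$ ($k{\left(x,C \right)} = C \frac{1}{9} = \frac{C}{9}$)
$s{\left(k{\left(A{\left(3 \right)},- \frac{8}{5} \right)} \right)} - -30405 = \left(\frac{\left(-8\right) \frac{1}{5}}{9}\right)^{2} - -30405 = \left(\frac{\left(-8\right) \frac{1}{5}}{9}\right)^{2} + 30405 = \left(\frac{1}{9} \left(- \frac{8}{5}\right)\right)^{2} + 30405 = \left(- \frac{8}{45}\right)^{2} + 30405 = \frac{64}{2025} + 30405 = \frac{61570189}{2025}$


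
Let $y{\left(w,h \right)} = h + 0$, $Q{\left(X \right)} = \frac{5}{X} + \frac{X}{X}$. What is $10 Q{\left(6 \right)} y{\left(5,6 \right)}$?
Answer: $110$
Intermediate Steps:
$Q{\left(X \right)} = 1 + \frac{5}{X}$ ($Q{\left(X \right)} = \frac{5}{X} + 1 = 1 + \frac{5}{X}$)
$y{\left(w,h \right)} = h$
$10 Q{\left(6 \right)} y{\left(5,6 \right)} = 10 \frac{5 + 6}{6} \cdot 6 = 10 \cdot \frac{1}{6} \cdot 11 \cdot 6 = 10 \cdot \frac{11}{6} \cdot 6 = \frac{55}{3} \cdot 6 = 110$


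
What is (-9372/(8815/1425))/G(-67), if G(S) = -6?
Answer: 445170/1763 ≈ 252.51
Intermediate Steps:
(-9372/(8815/1425))/G(-67) = -9372/(8815/1425)/(-6) = -9372/(8815*(1/1425))*(-⅙) = -9372/1763/285*(-⅙) = -9372*285/1763*(-⅙) = -2671020/1763*(-⅙) = 445170/1763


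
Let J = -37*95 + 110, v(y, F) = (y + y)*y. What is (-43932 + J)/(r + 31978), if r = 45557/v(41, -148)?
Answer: -159146994/107555593 ≈ -1.4797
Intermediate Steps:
v(y, F) = 2*y² (v(y, F) = (2*y)*y = 2*y²)
J = -3405 (J = -3515 + 110 = -3405)
r = 45557/3362 (r = 45557/((2*41²)) = 45557/((2*1681)) = 45557/3362 ≈ 13.551)
(-43932 + J)/(r + 31978) = (-43932 - 3405)/(45557/3362 + 31978) = -47337/107555593/3362 = -47337*3362/107555593 = -159146994/107555593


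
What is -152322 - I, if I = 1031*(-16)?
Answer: -135826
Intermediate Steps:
I = -16496
-152322 - I = -152322 - 1*(-16496) = -152322 + 16496 = -135826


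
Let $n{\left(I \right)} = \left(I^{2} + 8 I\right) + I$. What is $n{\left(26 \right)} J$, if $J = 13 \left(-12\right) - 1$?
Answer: $-142870$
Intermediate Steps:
$n{\left(I \right)} = I^{2} + 9 I$
$J = -157$ ($J = -156 - 1 = -157$)
$n{\left(26 \right)} J = 26 \left(9 + 26\right) \left(-157\right) = 26 \cdot 35 \left(-157\right) = 910 \left(-157\right) = -142870$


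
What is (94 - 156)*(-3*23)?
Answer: 4278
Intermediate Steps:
(94 - 156)*(-3*23) = -62*(-69) = 4278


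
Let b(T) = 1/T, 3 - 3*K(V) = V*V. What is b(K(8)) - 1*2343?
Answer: -142926/61 ≈ -2343.1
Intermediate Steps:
K(V) = 1 - V**2/3 (K(V) = 1 - V*V/3 = 1 - V**2/3)
b(K(8)) - 1*2343 = 1/(1 - 1/3*8**2) - 1*2343 = 1/(1 - 1/3*64) - 2343 = 1/(1 - 64/3) - 2343 = 1/(-61/3) - 2343 = -3/61 - 2343 = -142926/61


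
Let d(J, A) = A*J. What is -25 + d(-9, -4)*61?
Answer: 2171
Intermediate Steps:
-25 + d(-9, -4)*61 = -25 - 4*(-9)*61 = -25 + 36*61 = -25 + 2196 = 2171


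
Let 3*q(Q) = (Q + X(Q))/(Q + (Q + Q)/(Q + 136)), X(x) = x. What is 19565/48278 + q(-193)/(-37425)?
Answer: 40270272311/99374228250 ≈ 0.40524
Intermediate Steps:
q(Q) = 2*Q/(3*(Q + 2*Q/(136 + Q))) (q(Q) = ((Q + Q)/(Q + (Q + Q)/(Q + 136)))/3 = ((2*Q)/(Q + (2*Q)/(136 + Q)))/3 = ((2*Q)/(Q + 2*Q/(136 + Q)))/3 = (2*Q/(Q + 2*Q/(136 + Q)))/3 = 2*Q/(3*(Q + 2*Q/(136 + Q))))
19565/48278 + q(-193)/(-37425) = 19565/48278 + (2*(136 - 193)/(3*(138 - 193)))/(-37425) = 19565*(1/48278) + ((2/3)*(-57)/(-55))*(-1/37425) = 19565/48278 + ((2/3)*(-1/55)*(-57))*(-1/37425) = 19565/48278 + (38/55)*(-1/37425) = 19565/48278 - 38/2058375 = 40270272311/99374228250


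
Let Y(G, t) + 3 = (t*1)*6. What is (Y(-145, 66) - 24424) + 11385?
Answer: -12646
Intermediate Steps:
Y(G, t) = -3 + 6*t (Y(G, t) = -3 + (t*1)*6 = -3 + t*6 = -3 + 6*t)
(Y(-145, 66) - 24424) + 11385 = ((-3 + 6*66) - 24424) + 11385 = ((-3 + 396) - 24424) + 11385 = (393 - 24424) + 11385 = -24031 + 11385 = -12646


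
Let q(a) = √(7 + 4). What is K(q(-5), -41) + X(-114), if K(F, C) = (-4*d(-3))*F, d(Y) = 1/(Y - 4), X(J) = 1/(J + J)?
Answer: -1/228 + 4*√11/7 ≈ 1.8908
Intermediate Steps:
X(J) = 1/(2*J)
d(Y) = 1/(-4 + Y)
q(a) = √11
K(F, C) = 4*F/7 (K(F, C) = (-4/(-4 - 3))*F = (-4/(-7))*F = (-4*(-⅐))*F = 4*F/7)
K(q(-5), -41) + X(-114) = 4*√11/7 + (½)/(-114) = 4*√11/7 + (½)*(-1/114) = 4*√11/7 - 1/228 = -1/228 + 4*√11/7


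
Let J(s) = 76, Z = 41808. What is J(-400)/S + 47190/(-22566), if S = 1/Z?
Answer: 11950223623/3761 ≈ 3.1774e+6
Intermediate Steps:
S = 1/41808 ≈ 2.3919e-5
J(-400)/S + 47190/(-22566) = 76/(1/41808) + 47190/(-22566) = 76*41808 + 47190*(-1/22566) = 3177408 - 7865/3761 = 11950223623/3761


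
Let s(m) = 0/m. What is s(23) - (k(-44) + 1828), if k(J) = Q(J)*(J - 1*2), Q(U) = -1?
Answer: -1874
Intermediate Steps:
s(m) = 0
k(J) = 2 - J (k(J) = -(J - 1*2) = -(J - 2) = -(-2 + J) = 2 - J)
s(23) - (k(-44) + 1828) = 0 - ((2 - 1*(-44)) + 1828) = 0 - ((2 + 44) + 1828) = 0 - (46 + 1828) = 0 - 1*1874 = 0 - 1874 = -1874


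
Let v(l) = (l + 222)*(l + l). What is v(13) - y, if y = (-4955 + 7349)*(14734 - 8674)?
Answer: -14501530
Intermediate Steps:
v(l) = 2*l*(222 + l) (v(l) = (222 + l)*(2*l) = 2*l*(222 + l))
y = 14507640 (y = 2394*6060 = 14507640)
v(13) - y = 2*13*(222 + 13) - 1*14507640 = 2*13*235 - 14507640 = 6110 - 14507640 = -14501530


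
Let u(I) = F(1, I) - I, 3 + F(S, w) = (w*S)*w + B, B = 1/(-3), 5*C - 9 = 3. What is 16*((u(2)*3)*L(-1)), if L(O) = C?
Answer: -768/5 ≈ -153.60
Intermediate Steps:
C = 12/5 (C = 9/5 + (1/5)*3 = 9/5 + 3/5 = 12/5 ≈ 2.4000)
B = -1/3 ≈ -0.33333
L(O) = 12/5
F(S, w) = -10/3 + S*w**2 (F(S, w) = -3 + ((w*S)*w - 1/3) = -3 + ((S*w)*w - 1/3) = -3 + (S*w**2 - 1/3) = -3 + (-1/3 + S*w**2) = -10/3 + S*w**2)
u(I) = -10/3 + I**2 - I (u(I) = (-10/3 + 1*I**2) - I = (-10/3 + I**2) - I = -10/3 + I**2 - I)
16*((u(2)*3)*L(-1)) = 16*(((-10/3 + 2**2 - 1*2)*3)*(12/5)) = 16*(((-10/3 + 4 - 2)*3)*(12/5)) = 16*(-4/3*3*(12/5)) = 16*(-4*12/5) = 16*(-48/5) = -768/5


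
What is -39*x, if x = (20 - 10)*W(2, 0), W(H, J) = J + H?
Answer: -780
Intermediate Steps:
W(H, J) = H + J
x = 20 (x = (20 - 10)*(2 + 0) = 10*2 = 20)
-39*x = -39*20 = -780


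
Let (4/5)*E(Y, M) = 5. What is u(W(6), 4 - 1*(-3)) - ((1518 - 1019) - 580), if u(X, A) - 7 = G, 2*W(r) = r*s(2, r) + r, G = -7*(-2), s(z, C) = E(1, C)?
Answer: 102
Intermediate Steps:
E(Y, M) = 25/4 (E(Y, M) = (5/4)*5 = 25/4)
s(z, C) = 25/4
G = 14
W(r) = 29*r/8 (W(r) = (r*(25/4) + r)/2 = (25*r/4 + r)/2 = (29*r/4)/2 = 29*r/8)
u(X, A) = 21 (u(X, A) = 7 + 14 = 21)
u(W(6), 4 - 1*(-3)) - ((1518 - 1019) - 580) = 21 - ((1518 - 1019) - 580) = 21 - (499 - 580) = 21 - 1*(-81) = 21 + 81 = 102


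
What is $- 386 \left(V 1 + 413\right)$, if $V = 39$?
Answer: $-174472$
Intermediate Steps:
$- 386 \left(V 1 + 413\right) = - 386 \left(39 \cdot 1 + 413\right) = - 386 \left(39 + 413\right) = \left(-386\right) 452 = -174472$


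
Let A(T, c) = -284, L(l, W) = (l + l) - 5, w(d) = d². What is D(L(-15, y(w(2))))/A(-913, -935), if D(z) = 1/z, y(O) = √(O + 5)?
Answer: 1/9940 ≈ 0.00010060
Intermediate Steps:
y(O) = √(5 + O)
L(l, W) = -5 + 2*l (L(l, W) = 2*l - 5 = -5 + 2*l)
D(L(-15, y(w(2))))/A(-913, -935) = 1/((-5 + 2*(-15))*(-284)) = -1/284/(-5 - 30) = -1/284/(-35) = -1/35*(-1/284) = 1/9940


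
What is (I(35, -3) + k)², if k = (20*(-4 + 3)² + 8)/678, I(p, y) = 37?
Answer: 157678249/114921 ≈ 1372.1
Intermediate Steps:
k = 14/339 (k = (20*(-1)² + 8)*(1/678) = (20*1 + 8)*(1/678) = (20 + 8)*(1/678) = 28*(1/678) = 14/339 ≈ 0.041298)
(I(35, -3) + k)² = (37 + 14/339)² = (12557/339)² = 157678249/114921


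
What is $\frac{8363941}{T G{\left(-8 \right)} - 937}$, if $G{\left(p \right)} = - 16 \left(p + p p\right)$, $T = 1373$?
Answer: $- \frac{8363941}{1231145} \approx -6.7936$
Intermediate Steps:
$G{\left(p \right)} = - 16 p - 16 p^{2}$ ($G{\left(p \right)} = - 16 \left(p + p^{2}\right) = - 16 p - 16 p^{2}$)
$\frac{8363941}{T G{\left(-8 \right)} - 937} = \frac{8363941}{1373 \left(\left(-16\right) \left(-8\right) \left(1 - 8\right)\right) - 937} = \frac{8363941}{1373 \left(\left(-16\right) \left(-8\right) \left(-7\right)\right) - 937} = \frac{8363941}{1373 \left(-896\right) - 937} = \frac{8363941}{-1230208 - 937} = \frac{8363941}{-1231145} = 8363941 \left(- \frac{1}{1231145}\right) = - \frac{8363941}{1231145}$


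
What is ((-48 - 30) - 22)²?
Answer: 10000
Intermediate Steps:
((-48 - 30) - 22)² = (-78 - 22)² = (-100)² = 10000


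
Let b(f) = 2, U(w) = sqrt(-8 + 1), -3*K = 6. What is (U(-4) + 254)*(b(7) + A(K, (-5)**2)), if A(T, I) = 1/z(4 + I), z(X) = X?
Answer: 14986/29 + 59*I*sqrt(7)/29 ≈ 516.76 + 5.3827*I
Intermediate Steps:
K = -2 (K = -1/3*6 = -2)
U(w) = I*sqrt(7) (U(w) = sqrt(-7) = I*sqrt(7))
A(T, I) = 1/(4 + I)
(U(-4) + 254)*(b(7) + A(K, (-5)**2)) = (I*sqrt(7) + 254)*(2 + 1/(4 + (-5)**2)) = (254 + I*sqrt(7))*(2 + 1/(4 + 25)) = (254 + I*sqrt(7))*(2 + 1/29) = (254 + I*sqrt(7))*(59/29) = 14986/29 + 59*I*sqrt(7)/29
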